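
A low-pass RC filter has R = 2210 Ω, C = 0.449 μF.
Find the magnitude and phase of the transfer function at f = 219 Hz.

Step 1 — Angular frequency: ω = 2π·219 = 1376 rad/s.
Step 2 — Transfer function: H(jω) = 1/(1 + jωRC).
Step 3 — Denominator: 1 + jωRC = 1 + j·1376·2210·4.49e-07 = 1 + j1.365.
Step 4 — H = 0.3491 - j0.4767.
Step 5 — Magnitude: |H| = 0.5909 (-4.6 dB); phase: φ = -53.8°.

|H| = 0.5909 (-4.6 dB), φ = -53.8°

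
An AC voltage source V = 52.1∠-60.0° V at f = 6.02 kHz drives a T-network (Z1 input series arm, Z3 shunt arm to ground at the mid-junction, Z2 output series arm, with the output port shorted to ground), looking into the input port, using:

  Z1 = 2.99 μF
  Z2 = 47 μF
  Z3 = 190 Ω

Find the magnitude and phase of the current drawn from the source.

Step 1 — Angular frequency: ω = 2π·f = 2π·6020 = 3.782e+04 rad/s.
Step 2 — Component impedances:
  Z1: Z = 1/(jωC) = -j/(ω·C) = 0 - j8.842 Ω
  Z2: Z = 1/(jωC) = -j/(ω·C) = 0 - j0.5625 Ω
  Z3: Z = R = 190 Ω
Step 3 — With the output port shorted to ground, the output series arm Z2 runs from the junction to ground; the shunt arm Z3 also runs from the junction to ground. They appear in parallel: Z3 || Z2 = 0.001665 - j0.5625 Ω.
Step 4 — Series with input arm Z1: Z_in = Z1 + (Z3 || Z2) = 0.001665 - j9.405 Ω = 9.405∠-90.0° Ω.
Step 5 — Source phasor: V = 52.1∠-60.0° V = 26.05 - j45.12 V.
Step 6 — Ohm's law: I = V / Z_total = (26.05 - j45.12) / (0.001665 - j9.405) = 4.798 + j2.769 A.
Step 7 — Convert to polar: |I| = 5.54 A, ∠I = 30.0°.

I = 5.54∠30.0° A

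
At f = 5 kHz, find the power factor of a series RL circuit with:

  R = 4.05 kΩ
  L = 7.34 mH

Step 1 — Angular frequency: ω = 2π·f = 2π·5000 = 3.142e+04 rad/s.
Step 2 — Component impedances:
  R: Z = R = 4050 Ω
  L: Z = jωL = j·3.142e+04·0.00734 = 0 + j230.6 Ω
Step 3 — Series combination: Z_total = R + L = 4050 + j230.6 Ω = 4057∠3.3° Ω.
Step 4 — Power factor: PF = cos(φ) = Re(Z)/|Z| = 4050/4056.6 = 0.9984.
Step 5 — Type: Im(Z) = 230.6 ⇒ lagging (phase φ = 3.3°).

PF = 0.9984 (lagging, φ = 3.3°)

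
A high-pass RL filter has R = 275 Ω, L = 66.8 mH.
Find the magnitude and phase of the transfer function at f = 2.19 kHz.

Step 1 — Angular frequency: ω = 2π·2190 = 1.376e+04 rad/s.
Step 2 — Transfer function: H(jω) = jωL/(R + jωL).
Step 3 — Numerator jωL = j·919.2; denominator R + jωL = 275 + j919.2.
Step 4 — H = 0.9178 + j0.2746.
Step 5 — Magnitude: |H| = 0.958 (-0.4 dB); phase: φ = 16.7°.

|H| = 0.958 (-0.4 dB), φ = 16.7°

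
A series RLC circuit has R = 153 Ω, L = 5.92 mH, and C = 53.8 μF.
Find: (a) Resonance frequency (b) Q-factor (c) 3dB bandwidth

Step 1 — Resonance: ω₀ = 1/√(LC) = 1/√(0.00592·5.38e-05) = 1772 rad/s.
Step 2 — f₀ = ω₀/(2π) = 282 Hz.
Step 3 — Series Q: Q = ω₀L/R = 1772·0.00592/153 = 0.06856.
Step 4 — Bandwidth: Δω = ω₀/Q = 2.584e+04 rad/s; BW = Δω/(2π) = 4113 Hz.

(a) f₀ = 282 Hz  (b) Q = 0.06856  (c) BW = 4113 Hz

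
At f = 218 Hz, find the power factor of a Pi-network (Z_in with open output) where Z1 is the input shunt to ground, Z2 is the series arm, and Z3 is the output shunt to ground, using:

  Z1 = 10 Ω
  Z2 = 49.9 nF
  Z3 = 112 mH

Step 1 — Angular frequency: ω = 2π·f = 2π·218 = 1370 rad/s.
Step 2 — Component impedances:
  Z1: Z = R = 10 Ω
  Z2: Z = 1/(jωC) = -j/(ω·C) = 0 - j1.463e+04 Ω
  Z3: Z = jωL = j·1370·0.112 = 0 + j153.4 Ω
Step 3 — With open output, the series arm Z2 and the output shunt Z3 appear in series to ground: Z2 + Z3 = 0 - j1.448e+04 Ω.
Step 4 — Parallel with input shunt Z1: Z_in = Z1 || (Z2 + Z3) = 10 - j0.006907 Ω = 10∠-0.0° Ω.
Step 5 — Power factor: PF = cos(φ) = Re(Z)/|Z| = 10/10 = 1.
Step 6 — Type: Im(Z) = -0.006907 ⇒ leading (phase φ = -0.0°).

PF = 1 (leading, φ = -0.0°)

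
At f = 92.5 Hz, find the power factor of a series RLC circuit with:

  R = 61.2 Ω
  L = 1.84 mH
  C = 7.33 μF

Step 1 — Angular frequency: ω = 2π·f = 2π·92.5 = 581.2 rad/s.
Step 2 — Component impedances:
  R: Z = R = 61.2 Ω
  L: Z = jωL = j·581.2·0.00184 = 0 + j1.069 Ω
  C: Z = 1/(jωC) = -j/(ω·C) = 0 - j234.7 Ω
Step 3 — Series combination: Z_total = R + L + C = 61.2 - j233.7 Ω = 241.5∠-75.3° Ω.
Step 4 — Power factor: PF = cos(φ) = Re(Z)/|Z| = 61.2/241.5 = 0.2534.
Step 5 — Type: Im(Z) = -233.7 ⇒ leading (phase φ = -75.3°).

PF = 0.2534 (leading, φ = -75.3°)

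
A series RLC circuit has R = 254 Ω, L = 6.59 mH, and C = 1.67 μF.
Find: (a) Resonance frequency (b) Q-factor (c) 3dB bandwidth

Step 1 — Resonance condition Im(Z)=0 gives ω₀ = 1/√(LC).
Step 2 — ω₀ = 1/√(0.00659·1.67e-06) = 9532 rad/s.
Step 3 — f₀ = ω₀/(2π) = 1517 Hz.
Step 4 — Series Q: Q = ω₀L/R = 9532·0.00659/254 = 0.2473.
Step 5 — 3dB bandwidth: Δω = ω₀/Q = 3.854e+04 rad/s; BW = Δω/(2π) = 6134 Hz.

(a) f₀ = 1517 Hz  (b) Q = 0.2473  (c) BW = 6134 Hz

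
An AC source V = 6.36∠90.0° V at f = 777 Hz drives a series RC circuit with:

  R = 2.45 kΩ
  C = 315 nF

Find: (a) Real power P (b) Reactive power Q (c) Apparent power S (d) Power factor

Step 1 — Angular frequency: ω = 2π·f = 2π·777 = 4882 rad/s.
Step 2 — Component impedances:
  R: Z = R = 2450 Ω
  C: Z = 1/(jωC) = -j/(ω·C) = 0 - j650.3 Ω
Step 3 — Series combination: Z_total = R + C = 2450 - j650.3 Ω = 2535∠-14.9° Ω.
Step 4 — Source phasor: V = 6.36∠90.0° V = 0 + j6.36 V.
Step 5 — Current: I = V / Z = -0.0006436 + j0.002425 A = 0.002509∠104.9° A.
Step 6 — Complex power: S = V·I* = 0.01542 - j0.004094 VA.
Step 7 — Real power: P = Re(S) = 0.01542 W.
Step 8 — Reactive power: Q = Im(S) = -0.004094 VAR.
Step 9 — Apparent power: |S| = 0.01596 VA.
Step 10 — Power factor: PF = P/|S| = 0.9665 (leading).

(a) P = 0.01542 W  (b) Q = -0.004094 VAR  (c) S = 0.01596 VA  (d) PF = 0.9665 (leading)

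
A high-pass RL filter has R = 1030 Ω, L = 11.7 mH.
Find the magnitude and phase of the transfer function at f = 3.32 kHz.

Step 1 — Angular frequency: ω = 2π·3320 = 2.086e+04 rad/s.
Step 2 — Transfer function: H(jω) = jωL/(R + jωL).
Step 3 — Numerator jωL = j·244.1; denominator R + jωL = 1030 + j244.1.
Step 4 — H = 0.05316 + j0.2244.
Step 5 — Magnitude: |H| = 0.2306 (-12.7 dB); phase: φ = 76.7°.

|H| = 0.2306 (-12.7 dB), φ = 76.7°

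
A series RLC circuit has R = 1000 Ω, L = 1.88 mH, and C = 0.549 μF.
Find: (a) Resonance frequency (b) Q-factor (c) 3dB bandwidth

Step 1 — Resonance: ω₀ = 1/√(LC) = 1/√(0.00188·5.49e-07) = 3.113e+04 rad/s.
Step 2 — f₀ = ω₀/(2π) = 4954 Hz.
Step 3 — Series Q: Q = ω₀L/R = 3.113e+04·0.00188/1000 = 0.05852.
Step 4 — Bandwidth: Δω = ω₀/Q = 5.319e+05 rad/s; BW = Δω/(2π) = 8.466e+04 Hz.

(a) f₀ = 4954 Hz  (b) Q = 0.05852  (c) BW = 8.466e+04 Hz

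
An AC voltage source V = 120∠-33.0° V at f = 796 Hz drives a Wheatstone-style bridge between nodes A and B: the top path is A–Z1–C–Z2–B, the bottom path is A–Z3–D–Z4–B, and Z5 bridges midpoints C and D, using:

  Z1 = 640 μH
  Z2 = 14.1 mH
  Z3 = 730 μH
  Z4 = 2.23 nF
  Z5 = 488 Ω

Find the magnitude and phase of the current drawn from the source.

Step 1 — Angular frequency: ω = 2π·f = 2π·796 = 5001 rad/s.
Step 2 — Component impedances:
  Z1: Z = jωL = j·5001·0.00064 = 0 + j3.201 Ω
  Z2: Z = jωL = j·5001·0.0141 = 0 + j70.52 Ω
  Z3: Z = jωL = j·5001·0.00073 = 0 + j3.651 Ω
  Z4: Z = 1/(jωC) = -j/(ω·C) = 0 - j8.966e+04 Ω
  Z5: Z = R = 488 Ω
Step 3 — Bridge requires nodal analysis (the Z5 bridge couples midpoints C and D, so the two paths cannot be reduced to a simple series/parallel combination). Setting node B to ground and injecting 1 A at node A, the 3-node admittance system at A, C, D solves to V_A = Z_AB = 0.02107 + j73.78 Ω = 73.78∠90.0° Ω.
Step 4 — Source phasor: V = 120∠-33.0° V = 100.6 - j65.36 V.
Step 5 — Ohm's law: I = V / Z_total = (100.6 - j65.36) / (0.02107 + j73.78) = -0.8854 - j1.364 A.
Step 6 — Convert to polar: |I| = 1.626 A, ∠I = -123.0°.

I = 1.626∠-123.0° A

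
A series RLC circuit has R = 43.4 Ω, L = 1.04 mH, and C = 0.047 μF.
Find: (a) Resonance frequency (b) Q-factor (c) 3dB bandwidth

Step 1 — Resonance: ω₀ = 1/√(LC) = 1/√(0.00104·4.7e-08) = 1.43e+05 rad/s.
Step 2 — f₀ = ω₀/(2π) = 2.276e+04 Hz.
Step 3 — Series Q: Q = ω₀L/R = 1.43e+05·0.00104/43.4 = 3.428.
Step 4 — Bandwidth: Δω = ω₀/Q = 4.173e+04 rad/s; BW = Δω/(2π) = 6642 Hz.

(a) f₀ = 2.276e+04 Hz  (b) Q = 3.428  (c) BW = 6642 Hz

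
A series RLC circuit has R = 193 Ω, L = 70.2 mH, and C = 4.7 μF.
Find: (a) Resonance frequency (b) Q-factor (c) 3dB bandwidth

Step 1 — Resonance: ω₀ = 1/√(LC) = 1/√(0.0702·4.7e-06) = 1741 rad/s.
Step 2 — f₀ = ω₀/(2π) = 277.1 Hz.
Step 3 — Series Q: Q = ω₀L/R = 1741·0.0702/193 = 0.6332.
Step 4 — Bandwidth: Δω = ω₀/Q = 2749 rad/s; BW = Δω/(2π) = 437.6 Hz.

(a) f₀ = 277.1 Hz  (b) Q = 0.6332  (c) BW = 437.6 Hz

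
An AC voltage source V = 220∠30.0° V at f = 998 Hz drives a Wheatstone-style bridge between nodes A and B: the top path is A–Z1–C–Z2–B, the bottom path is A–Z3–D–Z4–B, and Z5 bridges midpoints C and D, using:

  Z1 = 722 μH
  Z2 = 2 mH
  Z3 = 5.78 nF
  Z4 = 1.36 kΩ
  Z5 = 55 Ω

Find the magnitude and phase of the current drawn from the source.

Step 1 — Angular frequency: ω = 2π·f = 2π·998 = 6271 rad/s.
Step 2 — Component impedances:
  Z1: Z = jωL = j·6271·0.000722 = 0 + j4.527 Ω
  Z2: Z = jωL = j·6271·0.002 = 0 + j12.54 Ω
  Z3: Z = 1/(jωC) = -j/(ω·C) = 0 - j2.759e+04 Ω
  Z4: Z = R = 1360 Ω
  Z5: Z = R = 55 Ω
Step 3 — Bridge requires nodal analysis (the Z5 bridge couples midpoints C and D, so the two paths cannot be reduced to a simple series/parallel combination). Setting node B to ground and injecting 1 A at node A, the 3-node admittance system at A, C, D solves to V_A = Z_AB = 0.1111 + j17.07 Ω = 17.07∠89.6° Ω.
Step 4 — Source phasor: V = 220∠30.0° V = 190.5 + j110 V.
Step 5 — Ohm's law: I = V / Z_total = (190.5 + j110) / (0.1111 + j17.07) = 6.517 - j11.12 A.
Step 6 — Convert to polar: |I| = 12.89 A, ∠I = -59.6°.

I = 12.89∠-59.6° A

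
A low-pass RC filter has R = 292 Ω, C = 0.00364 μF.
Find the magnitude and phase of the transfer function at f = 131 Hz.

Step 1 — Angular frequency: ω = 2π·131 = 823.1 rad/s.
Step 2 — Transfer function: H(jω) = 1/(1 + jωRC).
Step 3 — Denominator: 1 + jωRC = 1 + j·823.1·292·3.64e-09 = 1 + j0.0008749.
Step 4 — H = 1 - j0.0008749.
Step 5 — Magnitude: |H| = 1 (-0.0 dB); phase: φ = -0.1°.

|H| = 1 (-0.0 dB), φ = -0.1°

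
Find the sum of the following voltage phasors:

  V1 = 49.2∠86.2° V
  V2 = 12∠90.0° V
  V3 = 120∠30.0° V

Step 1 — Convert each phasor to rectangular form:
  V1 = 49.2·(cos(86.2°) + j·sin(86.2°)) = 3.261 + j49.09 V
  V2 = 12·(cos(90.0°) + j·sin(90.0°)) = 0 + j12 V
  V3 = 120·(cos(30.0°) + j·sin(30.0°)) = 103.9 + j60 V
Step 2 — Sum components: V_total = 107.2 + j121.1 V.
Step 3 — Convert to polar: |V_total| = 161.7 V, ∠V_total = 48.5°.

V_total = 161.7∠48.5° V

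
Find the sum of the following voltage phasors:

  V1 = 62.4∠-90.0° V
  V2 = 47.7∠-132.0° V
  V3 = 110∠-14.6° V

Step 1 — Convert each phasor to rectangular form:
  V1 = 62.4·(cos(-90.0°) + j·sin(-90.0°)) = 0 - j62.4 V
  V2 = 47.7·(cos(-132.0°) + j·sin(-132.0°)) = -31.92 - j35.45 V
  V3 = 110·(cos(-14.6°) + j·sin(-14.6°)) = 106.4 - j27.73 V
Step 2 — Sum components: V_total = 74.53 - j125.6 V.
Step 3 — Convert to polar: |V_total| = 146 V, ∠V_total = -59.3°.

V_total = 146∠-59.3° V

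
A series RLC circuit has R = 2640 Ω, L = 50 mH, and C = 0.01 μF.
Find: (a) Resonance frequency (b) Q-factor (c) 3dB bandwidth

Step 1 — Resonance: ω₀ = 1/√(LC) = 1/√(0.05·1e-08) = 4.472e+04 rad/s.
Step 2 — f₀ = ω₀/(2π) = 7118 Hz.
Step 3 — Series Q: Q = ω₀L/R = 4.472e+04·0.05/2640 = 0.847.
Step 4 — Bandwidth: Δω = ω₀/Q = 5.28e+04 rad/s; BW = Δω/(2π) = 8403 Hz.

(a) f₀ = 7118 Hz  (b) Q = 0.847  (c) BW = 8403 Hz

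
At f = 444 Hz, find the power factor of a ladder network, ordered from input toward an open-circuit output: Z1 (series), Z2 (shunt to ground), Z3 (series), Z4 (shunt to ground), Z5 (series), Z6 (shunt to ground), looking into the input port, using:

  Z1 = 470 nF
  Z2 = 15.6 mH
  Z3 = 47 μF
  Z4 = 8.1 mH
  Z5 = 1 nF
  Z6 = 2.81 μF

Step 1 — Angular frequency: ω = 2π·f = 2π·444 = 2790 rad/s.
Step 2 — Component impedances:
  Z1: Z = 1/(jωC) = -j/(ω·C) = 0 - j762.7 Ω
  Z2: Z = jωL = j·2790·0.0156 = 0 + j43.52 Ω
  Z3: Z = 1/(jωC) = -j/(ω·C) = 0 - j7.627 Ω
  Z4: Z = jωL = j·2790·0.0081 = 0 + j22.6 Ω
  Z5: Z = 1/(jωC) = -j/(ω·C) = 0 - j3.585e+05 Ω
  Z6: Z = 1/(jωC) = -j/(ω·C) = 0 - j127.6 Ω
Step 3 — Ladder network (open output): work backward from the far end, alternating series and parallel combinations. Z_in = 0 - j751.5 Ω = 751.5∠-90.0° Ω.
Step 4 — Power factor: PF = cos(φ) = Re(Z)/|Z| = 0/751.5 = 0.
Step 5 — Type: Im(Z) = -751.5 ⇒ leading (phase φ = -90.0°).

PF = 0 (leading, φ = -90.0°)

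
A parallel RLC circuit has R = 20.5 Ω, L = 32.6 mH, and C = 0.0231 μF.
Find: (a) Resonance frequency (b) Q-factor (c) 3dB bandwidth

Step 1 — Resonance: ω₀ = 1/√(LC) = 1/√(0.0326·2.31e-08) = 3.644e+04 rad/s.
Step 2 — f₀ = ω₀/(2π) = 5800 Hz.
Step 3 — Parallel Q: Q = R/(ω₀L) = 20.5/(3.644e+04·0.0326) = 0.01726.
Step 4 — Bandwidth: Δω = ω₀/Q = 2.112e+06 rad/s; BW = Δω/(2π) = 3.361e+05 Hz.

(a) f₀ = 5800 Hz  (b) Q = 0.01726  (c) BW = 3.361e+05 Hz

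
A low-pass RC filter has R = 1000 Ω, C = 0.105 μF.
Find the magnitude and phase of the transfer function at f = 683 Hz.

Step 1 — Angular frequency: ω = 2π·683 = 4291 rad/s.
Step 2 — Transfer function: H(jω) = 1/(1 + jωRC).
Step 3 — Denominator: 1 + jωRC = 1 + j·4291·1000·1.05e-07 = 1 + j0.4506.
Step 4 — H = 0.8312 - j0.3746.
Step 5 — Magnitude: |H| = 0.9117 (-0.8 dB); phase: φ = -24.3°.

|H| = 0.9117 (-0.8 dB), φ = -24.3°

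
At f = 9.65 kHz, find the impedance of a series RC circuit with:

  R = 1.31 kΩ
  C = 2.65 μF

Step 1 — Angular frequency: ω = 2π·f = 2π·9650 = 6.063e+04 rad/s.
Step 2 — Component impedances:
  R: Z = R = 1310 Ω
  C: Z = 1/(jωC) = -j/(ω·C) = 0 - j6.224 Ω
Step 3 — Series combination: Z_total = R + C = 1310 - j6.224 Ω = 1310∠-0.3° Ω.

Z = 1310 - j6.224 Ω = 1310∠-0.3° Ω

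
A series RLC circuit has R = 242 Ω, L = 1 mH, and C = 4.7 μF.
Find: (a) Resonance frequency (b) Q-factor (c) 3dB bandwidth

Step 1 — Resonance: ω₀ = 1/√(LC) = 1/√(0.001·4.7e-06) = 1.459e+04 rad/s.
Step 2 — f₀ = ω₀/(2π) = 2322 Hz.
Step 3 — Series Q: Q = ω₀L/R = 1.459e+04·0.001/242 = 0.06027.
Step 4 — Bandwidth: Δω = ω₀/Q = 2.42e+05 rad/s; BW = Δω/(2π) = 3.852e+04 Hz.

(a) f₀ = 2322 Hz  (b) Q = 0.06027  (c) BW = 3.852e+04 Hz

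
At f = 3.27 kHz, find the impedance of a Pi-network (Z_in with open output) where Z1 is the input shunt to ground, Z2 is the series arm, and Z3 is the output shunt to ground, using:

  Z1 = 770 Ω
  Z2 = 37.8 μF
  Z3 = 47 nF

Step 1 — Angular frequency: ω = 2π·f = 2π·3270 = 2.055e+04 rad/s.
Step 2 — Component impedances:
  Z1: Z = R = 770 Ω
  Z2: Z = 1/(jωC) = -j/(ω·C) = 0 - j1.288 Ω
  Z3: Z = 1/(jωC) = -j/(ω·C) = 0 - j1036 Ω
Step 3 — With open output, the series arm Z2 and the output shunt Z3 appear in series to ground: Z2 + Z3 = 0 - j1037 Ω.
Step 4 — Parallel with input shunt Z1: Z_in = Z1 || (Z2 + Z3) = 496.3 - j368.6 Ω = 618.2∠-36.6° Ω.

Z = 496.3 - j368.6 Ω = 618.2∠-36.6° Ω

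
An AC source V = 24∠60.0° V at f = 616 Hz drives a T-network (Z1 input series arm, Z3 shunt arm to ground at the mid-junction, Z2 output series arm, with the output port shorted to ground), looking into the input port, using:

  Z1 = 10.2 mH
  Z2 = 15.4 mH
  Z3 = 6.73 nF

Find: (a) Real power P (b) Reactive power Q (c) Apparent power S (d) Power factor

Step 1 — Angular frequency: ω = 2π·f = 2π·616 = 3870 rad/s.
Step 2 — Component impedances:
  Z1: Z = jωL = j·3870·0.0102 = 0 + j39.48 Ω
  Z2: Z = jωL = j·3870·0.0154 = 0 + j59.6 Ω
  Z3: Z = 1/(jωC) = -j/(ω·C) = 0 - j3.839e+04 Ω
Step 3 — With the output port shorted to ground, the output series arm Z2 runs from the junction to ground; the shunt arm Z3 also runs from the junction to ground. They appear in parallel: Z3 || Z2 = 0 + j59.7 Ω.
Step 4 — Series with input arm Z1: Z_in = Z1 + (Z3 || Z2) = 0 + j99.18 Ω = 99.18∠90.0° Ω.
Step 5 — Source phasor: V = 24∠60.0° V = 12 + j20.78 V.
Step 6 — Current: I = V / Z = 0.2096 - j0.121 A = 0.242∠-30.0° A.
Step 7 — Complex power: S = V·I* = 0 + j5.808 VA.
Step 8 — Real power: P = Re(S) = 0 W.
Step 9 — Reactive power: Q = Im(S) = 5.808 VAR.
Step 10 — Apparent power: |S| = 5.808 VA.
Step 11 — Power factor: PF = P/|S| = 0 (lagging).

(a) P = 0 W  (b) Q = 5.808 VAR  (c) S = 5.808 VA  (d) PF = 0 (lagging)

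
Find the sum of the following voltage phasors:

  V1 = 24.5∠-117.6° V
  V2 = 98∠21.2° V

Step 1 — Convert each phasor to rectangular form:
  V1 = 24.5·(cos(-117.6°) + j·sin(-117.6°)) = -11.35 - j21.71 V
  V2 = 98·(cos(21.2°) + j·sin(21.2°)) = 91.37 + j35.44 V
Step 2 — Sum components: V_total = 80.02 + j13.73 V.
Step 3 — Convert to polar: |V_total| = 81.19 V, ∠V_total = 9.7°.

V_total = 81.19∠9.7° V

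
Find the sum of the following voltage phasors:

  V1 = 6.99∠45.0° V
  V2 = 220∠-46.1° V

Step 1 — Convert each phasor to rectangular form:
  V1 = 6.99·(cos(45.0°) + j·sin(45.0°)) = 4.943 + j4.943 V
  V2 = 220·(cos(-46.1°) + j·sin(-46.1°)) = 152.5 - j158.5 V
Step 2 — Sum components: V_total = 157.5 - j153.6 V.
Step 3 — Convert to polar: |V_total| = 220 V, ∠V_total = -44.3°.

V_total = 220∠-44.3° V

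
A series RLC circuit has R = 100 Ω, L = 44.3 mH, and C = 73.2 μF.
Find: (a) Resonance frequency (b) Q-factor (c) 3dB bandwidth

Step 1 — Resonance: ω₀ = 1/√(LC) = 1/√(0.0443·7.32e-05) = 555.3 rad/s.
Step 2 — f₀ = ω₀/(2π) = 88.38 Hz.
Step 3 — Series Q: Q = ω₀L/R = 555.3·0.0443/100 = 0.246.
Step 4 — Bandwidth: Δω = ω₀/Q = 2257 rad/s; BW = Δω/(2π) = 359.3 Hz.

(a) f₀ = 88.38 Hz  (b) Q = 0.246  (c) BW = 359.3 Hz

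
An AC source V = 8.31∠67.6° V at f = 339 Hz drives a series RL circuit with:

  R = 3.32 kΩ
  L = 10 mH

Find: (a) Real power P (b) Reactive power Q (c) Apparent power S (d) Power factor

Step 1 — Angular frequency: ω = 2π·f = 2π·339 = 2130 rad/s.
Step 2 — Component impedances:
  R: Z = R = 3320 Ω
  L: Z = jωL = j·2130·0.01 = 0 + j21.3 Ω
Step 3 — Series combination: Z_total = R + L = 3320 + j21.3 Ω = 3320∠0.4° Ω.
Step 4 — Source phasor: V = 8.31∠67.6° V = 3.167 + j7.683 V.
Step 5 — Current: I = V / Z = 0.0009686 + j0.002308 A = 0.002503∠67.2° A.
Step 6 — Complex power: S = V·I* = 0.0208 + j0.0001334 VA.
Step 7 — Real power: P = Re(S) = 0.0208 W.
Step 8 — Reactive power: Q = Im(S) = 0.0001334 VAR.
Step 9 — Apparent power: |S| = 0.0208 VA.
Step 10 — Power factor: PF = P/|S| = 1 (lagging).

(a) P = 0.0208 W  (b) Q = 0.0001334 VAR  (c) S = 0.0208 VA  (d) PF = 1 (lagging)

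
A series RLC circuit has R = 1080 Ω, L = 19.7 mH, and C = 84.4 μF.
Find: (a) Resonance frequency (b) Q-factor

Step 1 — Resonance condition Im(Z)=0 gives ω₀ = 1/√(LC).
Step 2 — ω₀ = 1/√(0.0197·8.44e-05) = 775.5 rad/s.
Step 3 — f₀ = ω₀/(2π) = 123.4 Hz.
Step 4 — Series Q: Q = ω₀L/R = 775.5·0.0197/1080 = 0.01415.

(a) f₀ = 123.4 Hz  (b) Q = 0.01415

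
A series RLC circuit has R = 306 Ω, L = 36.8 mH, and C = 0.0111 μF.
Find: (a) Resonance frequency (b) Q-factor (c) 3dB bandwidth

Step 1 — Resonance condition Im(Z)=0 gives ω₀ = 1/√(LC).
Step 2 — ω₀ = 1/√(0.0368·1.11e-08) = 4.948e+04 rad/s.
Step 3 — f₀ = ω₀/(2π) = 7875 Hz.
Step 4 — Series Q: Q = ω₀L/R = 4.948e+04·0.0368/306 = 5.95.
Step 5 — 3dB bandwidth: Δω = ω₀/Q = 8315 rad/s; BW = Δω/(2π) = 1323 Hz.

(a) f₀ = 7875 Hz  (b) Q = 5.95  (c) BW = 1323 Hz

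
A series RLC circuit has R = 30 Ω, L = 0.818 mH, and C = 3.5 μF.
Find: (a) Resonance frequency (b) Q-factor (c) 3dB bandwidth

Step 1 — Resonance condition Im(Z)=0 gives ω₀ = 1/√(LC).
Step 2 — ω₀ = 1/√(0.000818·3.5e-06) = 1.869e+04 rad/s.
Step 3 — f₀ = ω₀/(2π) = 2974 Hz.
Step 4 — Series Q: Q = ω₀L/R = 1.869e+04·0.000818/30 = 0.5096.
Step 5 — 3dB bandwidth: Δω = ω₀/Q = 3.667e+04 rad/s; BW = Δω/(2π) = 5837 Hz.

(a) f₀ = 2974 Hz  (b) Q = 0.5096  (c) BW = 5837 Hz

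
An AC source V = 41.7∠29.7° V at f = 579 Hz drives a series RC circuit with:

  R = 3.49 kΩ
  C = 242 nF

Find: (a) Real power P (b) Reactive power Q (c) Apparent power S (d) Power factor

Step 1 — Angular frequency: ω = 2π·f = 2π·579 = 3638 rad/s.
Step 2 — Component impedances:
  R: Z = R = 3490 Ω
  C: Z = 1/(jωC) = -j/(ω·C) = 0 - j1136 Ω
Step 3 — Series combination: Z_total = R + C = 3490 - j1136 Ω = 3670∠-18.0° Ω.
Step 4 — Source phasor: V = 41.7∠29.7° V = 36.22 + j20.66 V.
Step 5 — Current: I = V / Z = 0.007643 + j0.008407 A = 0.01136∠47.7° A.
Step 6 — Complex power: S = V·I* = 0.4505 - j0.1466 VA.
Step 7 — Real power: P = Re(S) = 0.4505 W.
Step 8 — Reactive power: Q = Im(S) = -0.1466 VAR.
Step 9 — Apparent power: |S| = 0.4738 VA.
Step 10 — Power factor: PF = P/|S| = 0.9509 (leading).

(a) P = 0.4505 W  (b) Q = -0.1466 VAR  (c) S = 0.4738 VA  (d) PF = 0.9509 (leading)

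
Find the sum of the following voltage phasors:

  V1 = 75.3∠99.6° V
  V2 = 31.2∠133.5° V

Step 1 — Convert each phasor to rectangular form:
  V1 = 75.3·(cos(99.6°) + j·sin(99.6°)) = -12.56 + j74.25 V
  V2 = 31.2·(cos(133.5°) + j·sin(133.5°)) = -21.48 + j22.63 V
Step 2 — Sum components: V_total = -34.03 + j96.88 V.
Step 3 — Convert to polar: |V_total| = 102.7 V, ∠V_total = 109.4°.

V_total = 102.7∠109.4° V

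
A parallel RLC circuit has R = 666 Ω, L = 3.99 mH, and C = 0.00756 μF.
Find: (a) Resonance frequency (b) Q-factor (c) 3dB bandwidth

Step 1 — Resonance: ω₀ = 1/√(LC) = 1/√(0.00399·7.56e-09) = 1.821e+05 rad/s.
Step 2 — f₀ = ω₀/(2π) = 2.898e+04 Hz.
Step 3 — Parallel Q: Q = R/(ω₀L) = 666/(1.821e+05·0.00399) = 0.9167.
Step 4 — Bandwidth: Δω = ω₀/Q = 1.986e+05 rad/s; BW = Δω/(2π) = 3.161e+04 Hz.

(a) f₀ = 2.898e+04 Hz  (b) Q = 0.9167  (c) BW = 3.161e+04 Hz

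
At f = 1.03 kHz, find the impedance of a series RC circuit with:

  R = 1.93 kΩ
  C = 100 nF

Step 1 — Angular frequency: ω = 2π·f = 2π·1030 = 6472 rad/s.
Step 2 — Component impedances:
  R: Z = R = 1930 Ω
  C: Z = 1/(jωC) = -j/(ω·C) = 0 - j1545 Ω
Step 3 — Series combination: Z_total = R + C = 1930 - j1545 Ω = 2472∠-38.7° Ω.

Z = 1930 - j1545 Ω = 2472∠-38.7° Ω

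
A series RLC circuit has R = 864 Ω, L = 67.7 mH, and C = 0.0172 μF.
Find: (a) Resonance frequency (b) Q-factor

Step 1 — Resonance condition Im(Z)=0 gives ω₀ = 1/√(LC).
Step 2 — ω₀ = 1/√(0.0677·1.72e-08) = 2.93e+04 rad/s.
Step 3 — f₀ = ω₀/(2π) = 4664 Hz.
Step 4 — Series Q: Q = ω₀L/R = 2.93e+04·0.0677/864 = 2.296.

(a) f₀ = 4664 Hz  (b) Q = 2.296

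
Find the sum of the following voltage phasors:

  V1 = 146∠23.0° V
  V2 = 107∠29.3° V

Step 1 — Convert each phasor to rectangular form:
  V1 = 146·(cos(23.0°) + j·sin(23.0°)) = 134.4 + j57.05 V
  V2 = 107·(cos(29.3°) + j·sin(29.3°)) = 93.31 + j52.36 V
Step 2 — Sum components: V_total = 227.7 + j109.4 V.
Step 3 — Convert to polar: |V_total| = 252.6 V, ∠V_total = 25.7°.

V_total = 252.6∠25.7° V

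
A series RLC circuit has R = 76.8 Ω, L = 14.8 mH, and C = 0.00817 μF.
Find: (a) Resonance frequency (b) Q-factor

Step 1 — Resonance condition Im(Z)=0 gives ω₀ = 1/√(LC).
Step 2 — ω₀ = 1/√(0.0148·8.17e-09) = 9.094e+04 rad/s.
Step 3 — f₀ = ω₀/(2π) = 1.447e+04 Hz.
Step 4 — Series Q: Q = ω₀L/R = 9.094e+04·0.0148/76.8 = 17.53.

(a) f₀ = 1.447e+04 Hz  (b) Q = 17.53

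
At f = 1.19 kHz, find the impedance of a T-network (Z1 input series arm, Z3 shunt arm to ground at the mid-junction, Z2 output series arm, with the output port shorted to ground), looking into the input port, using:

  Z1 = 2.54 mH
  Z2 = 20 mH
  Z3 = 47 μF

Step 1 — Angular frequency: ω = 2π·f = 2π·1190 = 7477 rad/s.
Step 2 — Component impedances:
  Z1: Z = jωL = j·7477·0.00254 = 0 + j18.99 Ω
  Z2: Z = jωL = j·7477·0.02 = 0 + j149.5 Ω
  Z3: Z = 1/(jωC) = -j/(ω·C) = 0 - j2.846 Ω
Step 3 — With the output port shorted to ground, the output series arm Z2 runs from the junction to ground; the shunt arm Z3 also runs from the junction to ground. They appear in parallel: Z3 || Z2 = 0 - j2.901 Ω.
Step 4 — Series with input arm Z1: Z_in = Z1 + (Z3 || Z2) = 0 + j16.09 Ω = 16.09∠90.0° Ω.

Z = 0 + j16.09 Ω = 16.09∠90.0° Ω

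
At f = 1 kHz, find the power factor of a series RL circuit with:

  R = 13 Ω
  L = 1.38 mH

Step 1 — Angular frequency: ω = 2π·f = 2π·1000 = 6283 rad/s.
Step 2 — Component impedances:
  R: Z = R = 13 Ω
  L: Z = jωL = j·6283·0.00138 = 0 + j8.671 Ω
Step 3 — Series combination: Z_total = R + L = 13 + j8.671 Ω = 15.63∠33.7° Ω.
Step 4 — Power factor: PF = cos(φ) = Re(Z)/|Z| = 13/15.626 = 0.8319.
Step 5 — Type: Im(Z) = 8.671 ⇒ lagging (phase φ = 33.7°).

PF = 0.8319 (lagging, φ = 33.7°)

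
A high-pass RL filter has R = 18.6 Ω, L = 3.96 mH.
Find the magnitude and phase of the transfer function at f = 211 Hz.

Step 1 — Angular frequency: ω = 2π·211 = 1326 rad/s.
Step 2 — Transfer function: H(jω) = jωL/(R + jωL).
Step 3 — Numerator jωL = j·5.25; denominator R + jωL = 18.6 + j5.25.
Step 4 — H = 0.07379 + j0.2614.
Step 5 — Magnitude: |H| = 0.2716 (-11.3 dB); phase: φ = 74.2°.

|H| = 0.2716 (-11.3 dB), φ = 74.2°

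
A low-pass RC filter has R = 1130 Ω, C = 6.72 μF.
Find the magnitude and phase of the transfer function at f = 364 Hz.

Step 1 — Angular frequency: ω = 2π·364 = 2287 rad/s.
Step 2 — Transfer function: H(jω) = 1/(1 + jωRC).
Step 3 — Denominator: 1 + jωRC = 1 + j·2287·1130·6.72e-06 = 1 + j17.37.
Step 4 — H = 0.003304 - j0.05739.
Step 5 — Magnitude: |H| = 0.05748 (-24.8 dB); phase: φ = -86.7°.

|H| = 0.05748 (-24.8 dB), φ = -86.7°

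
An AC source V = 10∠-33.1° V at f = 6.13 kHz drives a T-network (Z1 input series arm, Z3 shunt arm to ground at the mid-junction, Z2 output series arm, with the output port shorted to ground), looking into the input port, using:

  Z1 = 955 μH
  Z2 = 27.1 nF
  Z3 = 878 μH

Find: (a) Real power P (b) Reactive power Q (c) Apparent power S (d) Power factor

Step 1 — Angular frequency: ω = 2π·f = 2π·6130 = 3.852e+04 rad/s.
Step 2 — Component impedances:
  Z1: Z = jωL = j·3.852e+04·0.000955 = 0 + j36.78 Ω
  Z2: Z = 1/(jωC) = -j/(ω·C) = 0 - j958.1 Ω
  Z3: Z = jωL = j·3.852e+04·0.000878 = 0 + j33.82 Ω
Step 3 — With the output port shorted to ground, the output series arm Z2 runs from the junction to ground; the shunt arm Z3 also runs from the junction to ground. They appear in parallel: Z3 || Z2 = 0 + j35.05 Ω.
Step 4 — Series with input arm Z1: Z_in = Z1 + (Z3 || Z2) = 0 + j71.84 Ω = 71.84∠90.0° Ω.
Step 5 — Source phasor: V = 10∠-33.1° V = 8.377 - j5.461 V.
Step 6 — Current: I = V / Z = -0.07602 - j0.1166 A = 0.1392∠-123.1° A.
Step 7 — Complex power: S = V·I* = 0 + j1.392 VA.
Step 8 — Real power: P = Re(S) = 0 W.
Step 9 — Reactive power: Q = Im(S) = 1.392 VAR.
Step 10 — Apparent power: |S| = 1.392 VA.
Step 11 — Power factor: PF = P/|S| = 0 (lagging).

(a) P = 0 W  (b) Q = 1.392 VAR  (c) S = 1.392 VA  (d) PF = 0 (lagging)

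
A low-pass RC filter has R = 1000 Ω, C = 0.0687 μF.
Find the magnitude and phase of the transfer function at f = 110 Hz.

Step 1 — Angular frequency: ω = 2π·110 = 691.2 rad/s.
Step 2 — Transfer function: H(jω) = 1/(1 + jωRC).
Step 3 — Denominator: 1 + jωRC = 1 + j·691.2·1000·6.87e-08 = 1 + j0.04748.
Step 4 — H = 0.9978 - j0.04738.
Step 5 — Magnitude: |H| = 0.9989 (-0.0 dB); phase: φ = -2.7°.

|H| = 0.9989 (-0.0 dB), φ = -2.7°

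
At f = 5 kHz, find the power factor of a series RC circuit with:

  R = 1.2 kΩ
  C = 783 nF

Step 1 — Angular frequency: ω = 2π·f = 2π·5000 = 3.142e+04 rad/s.
Step 2 — Component impedances:
  R: Z = R = 1200 Ω
  C: Z = 1/(jωC) = -j/(ω·C) = 0 - j40.65 Ω
Step 3 — Series combination: Z_total = R + C = 1200 - j40.65 Ω = 1201∠-1.9° Ω.
Step 4 — Power factor: PF = cos(φ) = Re(Z)/|Z| = 1200/1200.7 = 0.9994.
Step 5 — Type: Im(Z) = -40.65 ⇒ leading (phase φ = -1.9°).

PF = 0.9994 (leading, φ = -1.9°)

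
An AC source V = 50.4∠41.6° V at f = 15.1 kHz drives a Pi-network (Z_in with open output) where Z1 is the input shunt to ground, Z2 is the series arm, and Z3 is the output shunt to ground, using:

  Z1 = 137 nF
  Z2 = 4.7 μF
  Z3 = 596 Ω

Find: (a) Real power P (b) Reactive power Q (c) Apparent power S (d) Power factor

Step 1 — Angular frequency: ω = 2π·f = 2π·1.51e+04 = 9.488e+04 rad/s.
Step 2 — Component impedances:
  Z1: Z = 1/(jωC) = -j/(ω·C) = 0 - j76.93 Ω
  Z2: Z = 1/(jωC) = -j/(ω·C) = 0 - j2.243 Ω
  Z3: Z = R = 596 Ω
Step 3 — With open output, the series arm Z2 and the output shunt Z3 appear in series to ground: Z2 + Z3 = 596 - j2.243 Ω.
Step 4 — Parallel with input shunt Z1: Z_in = Z1 || (Z2 + Z3) = 9.759 - j75.64 Ω = 76.27∠-82.6° Ω.
Step 5 — Source phasor: V = 50.4∠41.6° V = 37.69 + j33.46 V.
Step 6 — Current: I = V / Z = -0.3719 + j0.5463 A = 0.6609∠124.2° A.
Step 7 — Complex power: S = V·I* = 4.262 - j33.03 VA.
Step 8 — Real power: P = Re(S) = 4.262 W.
Step 9 — Reactive power: Q = Im(S) = -33.03 VAR.
Step 10 — Apparent power: |S| = 33.31 VA.
Step 11 — Power factor: PF = P/|S| = 0.128 (leading).

(a) P = 4.262 W  (b) Q = -33.03 VAR  (c) S = 33.31 VA  (d) PF = 0.128 (leading)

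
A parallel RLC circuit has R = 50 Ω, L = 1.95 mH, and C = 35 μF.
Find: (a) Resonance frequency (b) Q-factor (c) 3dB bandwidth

Step 1 — Resonance: ω₀ = 1/√(LC) = 1/√(0.00195·3.5e-05) = 3828 rad/s.
Step 2 — f₀ = ω₀/(2π) = 609.2 Hz.
Step 3 — Parallel Q: Q = R/(ω₀L) = 50/(3828·0.00195) = 6.699.
Step 4 — Bandwidth: Δω = ω₀/Q = 571.4 rad/s; BW = Δω/(2π) = 90.95 Hz.

(a) f₀ = 609.2 Hz  (b) Q = 6.699  (c) BW = 90.95 Hz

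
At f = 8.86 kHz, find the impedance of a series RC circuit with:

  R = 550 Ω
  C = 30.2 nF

Step 1 — Angular frequency: ω = 2π·f = 2π·8860 = 5.567e+04 rad/s.
Step 2 — Component impedances:
  R: Z = R = 550 Ω
  C: Z = 1/(jωC) = -j/(ω·C) = 0 - j594.8 Ω
Step 3 — Series combination: Z_total = R + C = 550 - j594.8 Ω = 810.1∠-47.2° Ω.

Z = 550 - j594.8 Ω = 810.1∠-47.2° Ω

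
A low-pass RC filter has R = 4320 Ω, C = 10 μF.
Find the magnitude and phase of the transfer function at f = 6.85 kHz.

Step 1 — Angular frequency: ω = 2π·6850 = 4.304e+04 rad/s.
Step 2 — Transfer function: H(jω) = 1/(1 + jωRC).
Step 3 — Denominator: 1 + jωRC = 1 + j·4.304e+04·4320·1e-05 = 1 + j1859.
Step 4 — H = 2.893e-07 - j0.0005378.
Step 5 — Magnitude: |H| = 0.0005378 (-65.4 dB); phase: φ = -90.0°.

|H| = 0.0005378 (-65.4 dB), φ = -90.0°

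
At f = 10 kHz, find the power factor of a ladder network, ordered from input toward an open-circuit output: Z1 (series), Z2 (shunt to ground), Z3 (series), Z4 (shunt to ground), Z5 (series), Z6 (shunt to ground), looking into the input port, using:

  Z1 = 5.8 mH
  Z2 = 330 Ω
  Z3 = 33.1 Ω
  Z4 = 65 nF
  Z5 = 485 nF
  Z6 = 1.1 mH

Step 1 — Angular frequency: ω = 2π·f = 2π·1e+04 = 6.283e+04 rad/s.
Step 2 — Component impedances:
  Z1: Z = jωL = j·6.283e+04·0.0058 = 0 + j364.4 Ω
  Z2: Z = R = 330 Ω
  Z3: Z = R = 33.1 Ω
  Z4: Z = 1/(jωC) = -j/(ω·C) = 0 - j244.9 Ω
  Z5: Z = 1/(jωC) = -j/(ω·C) = 0 - j32.82 Ω
  Z6: Z = jωL = j·6.283e+04·0.0011 = 0 + j69.12 Ω
Step 3 — Ladder network (open output): work backward from the far end, alternating series and parallel combinations. Z_in = 34.16 + j399.1 Ω = 400.6∠85.1° Ω.
Step 4 — Power factor: PF = cos(φ) = Re(Z)/|Z| = 34.16/400.6 = 0.08527.
Step 5 — Type: Im(Z) = 399.1 ⇒ lagging (phase φ = 85.1°).

PF = 0.08527 (lagging, φ = 85.1°)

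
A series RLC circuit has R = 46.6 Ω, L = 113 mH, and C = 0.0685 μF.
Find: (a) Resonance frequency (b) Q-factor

Step 1 — Resonance condition Im(Z)=0 gives ω₀ = 1/√(LC).
Step 2 — ω₀ = 1/√(0.113·6.85e-08) = 1.137e+04 rad/s.
Step 3 — f₀ = ω₀/(2π) = 1809 Hz.
Step 4 — Series Q: Q = ω₀L/R = 1.137e+04·0.113/46.6 = 27.56.

(a) f₀ = 1809 Hz  (b) Q = 27.56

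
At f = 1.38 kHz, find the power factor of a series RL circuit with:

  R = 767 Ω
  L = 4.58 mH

Step 1 — Angular frequency: ω = 2π·f = 2π·1380 = 8671 rad/s.
Step 2 — Component impedances:
  R: Z = R = 767 Ω
  L: Z = jωL = j·8671·0.00458 = 0 + j39.71 Ω
Step 3 — Series combination: Z_total = R + L = 767 + j39.71 Ω = 768∠3.0° Ω.
Step 4 — Power factor: PF = cos(φ) = Re(Z)/|Z| = 767/768 = 0.9987.
Step 5 — Type: Im(Z) = 39.71 ⇒ lagging (phase φ = 3.0°).

PF = 0.9987 (lagging, φ = 3.0°)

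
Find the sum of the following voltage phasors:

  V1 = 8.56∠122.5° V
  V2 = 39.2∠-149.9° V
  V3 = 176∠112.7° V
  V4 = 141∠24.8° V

Step 1 — Convert each phasor to rectangular form:
  V1 = 8.56·(cos(122.5°) + j·sin(122.5°)) = -4.599 + j7.219 V
  V2 = 39.2·(cos(-149.9°) + j·sin(-149.9°)) = -33.91 - j19.66 V
  V3 = 176·(cos(112.7°) + j·sin(112.7°)) = -67.92 + j162.4 V
  V4 = 141·(cos(24.8°) + j·sin(24.8°)) = 128 + j59.14 V
Step 2 — Sum components: V_total = 21.56 + j209.1 V.
Step 3 — Convert to polar: |V_total| = 210.2 V, ∠V_total = 84.1°.

V_total = 210.2∠84.1° V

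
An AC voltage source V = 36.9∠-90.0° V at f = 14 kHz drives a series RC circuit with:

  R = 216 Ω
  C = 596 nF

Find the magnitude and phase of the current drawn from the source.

Step 1 — Angular frequency: ω = 2π·f = 2π·1.4e+04 = 8.796e+04 rad/s.
Step 2 — Component impedances:
  R: Z = R = 216 Ω
  C: Z = 1/(jωC) = -j/(ω·C) = 0 - j19.07 Ω
Step 3 — Series combination: Z_total = R + C = 216 - j19.07 Ω = 216.8∠-5.0° Ω.
Step 4 — Source phasor: V = 36.9∠-90.0° V = 0 - j36.9 V.
Step 5 — Ohm's law: I = V / Z_total = (0 - j36.9) / (216 - j19.07) = 0.01497 - j0.1695 A.
Step 6 — Convert to polar: |I| = 0.1702 A, ∠I = -85.0°.

I = 0.1702∠-85.0° A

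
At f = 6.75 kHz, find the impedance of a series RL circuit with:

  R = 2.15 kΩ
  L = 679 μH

Step 1 — Angular frequency: ω = 2π·f = 2π·6750 = 4.241e+04 rad/s.
Step 2 — Component impedances:
  R: Z = R = 2150 Ω
  L: Z = jωL = j·4.241e+04·0.000679 = 0 + j28.8 Ω
Step 3 — Series combination: Z_total = R + L = 2150 + j28.8 Ω = 2150∠0.8° Ω.

Z = 2150 + j28.8 Ω = 2150∠0.8° Ω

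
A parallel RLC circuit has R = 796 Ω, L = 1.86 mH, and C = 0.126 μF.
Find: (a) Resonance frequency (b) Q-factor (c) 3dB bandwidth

Step 1 — Resonance: ω₀ = 1/√(LC) = 1/√(0.00186·1.26e-07) = 6.532e+04 rad/s.
Step 2 — f₀ = ω₀/(2π) = 1.04e+04 Hz.
Step 3 — Parallel Q: Q = R/(ω₀L) = 796/(6.532e+04·0.00186) = 6.552.
Step 4 — Bandwidth: Δω = ω₀/Q = 9970 rad/s; BW = Δω/(2π) = 1587 Hz.

(a) f₀ = 1.04e+04 Hz  (b) Q = 6.552  (c) BW = 1587 Hz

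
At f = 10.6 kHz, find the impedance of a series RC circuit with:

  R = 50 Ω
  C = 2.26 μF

Step 1 — Angular frequency: ω = 2π·f = 2π·1.06e+04 = 6.66e+04 rad/s.
Step 2 — Component impedances:
  R: Z = R = 50 Ω
  C: Z = 1/(jωC) = -j/(ω·C) = 0 - j6.644 Ω
Step 3 — Series combination: Z_total = R + C = 50 - j6.644 Ω = 50.44∠-7.6° Ω.

Z = 50 - j6.644 Ω = 50.44∠-7.6° Ω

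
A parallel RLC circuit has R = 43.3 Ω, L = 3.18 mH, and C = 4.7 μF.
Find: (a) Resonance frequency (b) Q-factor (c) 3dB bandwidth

Step 1 — Resonance: ω₀ = 1/√(LC) = 1/√(0.00318·4.7e-06) = 8180 rad/s.
Step 2 — f₀ = ω₀/(2π) = 1302 Hz.
Step 3 — Parallel Q: Q = R/(ω₀L) = 43.3/(8180·0.00318) = 1.665.
Step 4 — Bandwidth: Δω = ω₀/Q = 4914 rad/s; BW = Δω/(2π) = 782 Hz.

(a) f₀ = 1302 Hz  (b) Q = 1.665  (c) BW = 782 Hz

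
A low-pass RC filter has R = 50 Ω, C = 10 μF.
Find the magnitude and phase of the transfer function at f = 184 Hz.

Step 1 — Angular frequency: ω = 2π·184 = 1156 rad/s.
Step 2 — Transfer function: H(jω) = 1/(1 + jωRC).
Step 3 — Denominator: 1 + jωRC = 1 + j·1156·50·1e-05 = 1 + j0.5781.
Step 4 — H = 0.7495 - j0.4333.
Step 5 — Magnitude: |H| = 0.8658 (-1.3 dB); phase: φ = -30.0°.

|H| = 0.8658 (-1.3 dB), φ = -30.0°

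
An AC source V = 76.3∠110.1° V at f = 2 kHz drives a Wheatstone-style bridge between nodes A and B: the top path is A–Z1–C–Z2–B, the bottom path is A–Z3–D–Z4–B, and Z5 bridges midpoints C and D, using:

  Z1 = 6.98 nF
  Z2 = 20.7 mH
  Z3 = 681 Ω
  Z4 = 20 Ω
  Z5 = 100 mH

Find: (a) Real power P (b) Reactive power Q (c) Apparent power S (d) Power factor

Step 1 — Angular frequency: ω = 2π·f = 2π·2000 = 1.257e+04 rad/s.
Step 2 — Component impedances:
  Z1: Z = 1/(jωC) = -j/(ω·C) = 0 - j1.14e+04 Ω
  Z2: Z = jωL = j·1.257e+04·0.0207 = 0 + j260.1 Ω
  Z3: Z = R = 681 Ω
  Z4: Z = R = 20 Ω
  Z5: Z = jωL = j·1.257e+04·0.1 = 0 + j1257 Ω
Step 3 — Bridge requires nodal analysis (the Z5 bridge couples midpoints C and D, so the two paths cannot be reduced to a simple series/parallel combination). Setting node B to ground and injecting 1 A at node A, the 3-node admittance system at A, C, D solves to V_A = Z_AB = 698.3 - j43.08 Ω = 699.7∠-3.5° Ω.
Step 4 — Source phasor: V = 76.3∠110.1° V = -26.22 + j71.65 V.
Step 5 — Current: I = V / Z = -0.04371 + j0.09991 A = 0.1091∠113.6° A.
Step 6 — Complex power: S = V·I* = 8.305 - j0.5123 VA.
Step 7 — Real power: P = Re(S) = 8.305 W.
Step 8 — Reactive power: Q = Im(S) = -0.5123 VAR.
Step 9 — Apparent power: |S| = 8.321 VA.
Step 10 — Power factor: PF = P/|S| = 0.9981 (leading).

(a) P = 8.305 W  (b) Q = -0.5123 VAR  (c) S = 8.321 VA  (d) PF = 0.9981 (leading)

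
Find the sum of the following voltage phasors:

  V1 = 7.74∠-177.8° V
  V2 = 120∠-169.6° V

Step 1 — Convert each phasor to rectangular form:
  V1 = 7.74·(cos(-177.8°) + j·sin(-177.8°)) = -7.734 - j0.2971 V
  V2 = 120·(cos(-169.6°) + j·sin(-169.6°)) = -118 - j21.66 V
Step 2 — Sum components: V_total = -125.8 - j21.96 V.
Step 3 — Convert to polar: |V_total| = 127.7 V, ∠V_total = -170.1°.

V_total = 127.7∠-170.1° V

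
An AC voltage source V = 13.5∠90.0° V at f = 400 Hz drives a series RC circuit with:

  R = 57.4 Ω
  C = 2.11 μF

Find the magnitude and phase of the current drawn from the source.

Step 1 — Angular frequency: ω = 2π·f = 2π·400 = 2513 rad/s.
Step 2 — Component impedances:
  R: Z = R = 57.4 Ω
  C: Z = 1/(jωC) = -j/(ω·C) = 0 - j188.6 Ω
Step 3 — Series combination: Z_total = R + C = 57.4 - j188.6 Ω = 197.1∠-73.1° Ω.
Step 4 — Source phasor: V = 13.5∠90.0° V = 0 + j13.5 V.
Step 5 — Ohm's law: I = V / Z_total = (0 + j13.5) / (57.4 - j188.6) = -0.06552 + j0.01994 A.
Step 6 — Convert to polar: |I| = 0.06849 A, ∠I = 163.1°.

I = 0.06849∠163.1° A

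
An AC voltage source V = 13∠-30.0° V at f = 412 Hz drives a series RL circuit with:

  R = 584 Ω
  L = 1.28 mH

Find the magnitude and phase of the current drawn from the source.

Step 1 — Angular frequency: ω = 2π·f = 2π·412 = 2589 rad/s.
Step 2 — Component impedances:
  R: Z = R = 584 Ω
  L: Z = jωL = j·2589·0.00128 = 0 + j3.314 Ω
Step 3 — Series combination: Z_total = R + L = 584 + j3.314 Ω = 584∠0.3° Ω.
Step 4 — Source phasor: V = 13∠-30.0° V = 11.26 - j6.5 V.
Step 5 — Ohm's law: I = V / Z_total = (11.26 - j6.5) / (584 + j3.314) = 0.01921 - j0.01124 A.
Step 6 — Convert to polar: |I| = 0.02226 A, ∠I = -30.3°.

I = 0.02226∠-30.3° A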